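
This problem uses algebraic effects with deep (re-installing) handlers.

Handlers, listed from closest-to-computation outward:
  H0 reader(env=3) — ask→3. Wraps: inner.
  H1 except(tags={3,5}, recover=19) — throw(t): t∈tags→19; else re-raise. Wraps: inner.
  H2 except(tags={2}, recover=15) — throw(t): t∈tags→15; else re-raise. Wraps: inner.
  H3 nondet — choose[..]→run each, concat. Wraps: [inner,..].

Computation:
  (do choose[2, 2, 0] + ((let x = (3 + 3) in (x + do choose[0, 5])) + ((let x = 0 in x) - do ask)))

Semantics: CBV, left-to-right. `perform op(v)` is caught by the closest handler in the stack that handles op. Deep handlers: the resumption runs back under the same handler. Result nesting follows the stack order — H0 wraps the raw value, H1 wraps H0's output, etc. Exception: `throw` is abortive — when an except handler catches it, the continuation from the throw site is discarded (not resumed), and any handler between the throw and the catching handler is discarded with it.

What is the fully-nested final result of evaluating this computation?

Answer: [5, 10, 5, 10, 3, 8]

Evaluation trace:
choose[2, 2, 0] @ H3
  branch[0] choose=2:
    choose[0, 5] @ H3
      branch[0] choose=0:
        ask @ H0 ⇒ 3
        H0 returns 5
        H1 returns 5
        H2 returns 5
        H3 returns [5]
      branch[1] choose=5:
        ask @ H0 ⇒ 3
        H0 returns 10
        H1 returns 10
        H2 returns 10
        H3 returns [10]
  branch[1] choose=2:
    choose[0, 5] @ H3
      branch[0] choose=0:
        ask @ H0 ⇒ 3
        H0 returns 5
        H1 returns 5
        H2 returns 5
        H3 returns [5]
      branch[1] choose=5:
        ask @ H0 ⇒ 3
        H0 returns 10
        H1 returns 10
        H2 returns 10
        H3 returns [10]
  branch[2] choose=0:
    choose[0, 5] @ H3
      branch[0] choose=0:
        ask @ H0 ⇒ 3
        H0 returns 3
        H1 returns 3
        H2 returns 3
        H3 returns [3]
      branch[1] choose=5:
        ask @ H0 ⇒ 3
        H0 returns 8
        H1 returns 8
        H2 returns 8
        H3 returns [8]
= [5, 10, 5, 10, 3, 8]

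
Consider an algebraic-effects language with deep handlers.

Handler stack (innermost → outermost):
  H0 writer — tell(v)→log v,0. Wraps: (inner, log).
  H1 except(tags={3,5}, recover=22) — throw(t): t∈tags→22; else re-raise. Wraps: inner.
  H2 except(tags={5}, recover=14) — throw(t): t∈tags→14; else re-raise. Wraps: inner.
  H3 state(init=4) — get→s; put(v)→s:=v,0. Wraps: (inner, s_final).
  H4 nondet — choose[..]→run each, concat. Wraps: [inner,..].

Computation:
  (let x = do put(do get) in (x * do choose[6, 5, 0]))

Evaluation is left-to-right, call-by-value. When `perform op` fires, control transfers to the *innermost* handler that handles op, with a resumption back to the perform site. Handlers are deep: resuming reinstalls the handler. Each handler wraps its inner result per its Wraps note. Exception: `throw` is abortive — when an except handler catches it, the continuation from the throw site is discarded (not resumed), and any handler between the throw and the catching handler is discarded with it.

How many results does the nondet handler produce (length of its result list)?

Answer: 3

Evaluation trace:
get @ H3 ⇒ 4
put(4) @ H3 ⇒ s:=4
choose[6, 5, 0] @ H4
  branch[0] choose=6:
    H0 returns (0, ())
    H1 returns (0, ())
    H2 returns (0, ())
    H3 returns ((0, ()), 4)
    H4 returns [((0, ()), 4)]
  branch[1] choose=5:
    H0 returns (0, ())
    H1 returns (0, ())
    H2 returns (0, ())
    H3 returns ((0, ()), 4)
    H4 returns [((0, ()), 4)]
  branch[2] choose=0:
    H0 returns (0, ())
    H1 returns (0, ())
    H2 returns (0, ())
    H3 returns ((0, ()), 4)
    H4 returns [((0, ()), 4)]
= [((0, ()), 4), ((0, ()), 4), ((0, ()), 4)]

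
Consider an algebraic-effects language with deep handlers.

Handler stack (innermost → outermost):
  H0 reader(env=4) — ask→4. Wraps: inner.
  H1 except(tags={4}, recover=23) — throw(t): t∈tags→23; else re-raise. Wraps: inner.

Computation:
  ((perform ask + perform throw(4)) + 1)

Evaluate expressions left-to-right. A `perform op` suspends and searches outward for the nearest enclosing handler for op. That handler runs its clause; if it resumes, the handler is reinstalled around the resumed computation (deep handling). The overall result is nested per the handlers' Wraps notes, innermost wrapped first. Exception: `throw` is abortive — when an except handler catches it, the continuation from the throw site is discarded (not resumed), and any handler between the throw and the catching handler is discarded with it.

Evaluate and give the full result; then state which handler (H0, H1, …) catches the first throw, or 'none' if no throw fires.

Working:
ask @ H0 ⇒ 4
throw(4) @ H1 caught ⇒ 23
= 23

Answer: 23 ; first throw caught by: H1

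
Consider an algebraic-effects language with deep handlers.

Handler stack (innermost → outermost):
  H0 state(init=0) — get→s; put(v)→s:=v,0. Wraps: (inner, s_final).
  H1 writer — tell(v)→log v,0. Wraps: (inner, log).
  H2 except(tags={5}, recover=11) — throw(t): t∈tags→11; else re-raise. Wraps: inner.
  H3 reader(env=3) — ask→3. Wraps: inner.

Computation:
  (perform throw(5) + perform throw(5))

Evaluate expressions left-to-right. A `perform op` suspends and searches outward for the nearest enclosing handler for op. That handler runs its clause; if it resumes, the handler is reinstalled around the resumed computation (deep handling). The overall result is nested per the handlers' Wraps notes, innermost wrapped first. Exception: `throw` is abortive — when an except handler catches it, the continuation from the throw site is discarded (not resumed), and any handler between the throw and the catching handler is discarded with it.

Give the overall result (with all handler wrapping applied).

Answer: 11

Working:
throw(5) @ H2 caught ⇒ 11
H3 returns 11
= 11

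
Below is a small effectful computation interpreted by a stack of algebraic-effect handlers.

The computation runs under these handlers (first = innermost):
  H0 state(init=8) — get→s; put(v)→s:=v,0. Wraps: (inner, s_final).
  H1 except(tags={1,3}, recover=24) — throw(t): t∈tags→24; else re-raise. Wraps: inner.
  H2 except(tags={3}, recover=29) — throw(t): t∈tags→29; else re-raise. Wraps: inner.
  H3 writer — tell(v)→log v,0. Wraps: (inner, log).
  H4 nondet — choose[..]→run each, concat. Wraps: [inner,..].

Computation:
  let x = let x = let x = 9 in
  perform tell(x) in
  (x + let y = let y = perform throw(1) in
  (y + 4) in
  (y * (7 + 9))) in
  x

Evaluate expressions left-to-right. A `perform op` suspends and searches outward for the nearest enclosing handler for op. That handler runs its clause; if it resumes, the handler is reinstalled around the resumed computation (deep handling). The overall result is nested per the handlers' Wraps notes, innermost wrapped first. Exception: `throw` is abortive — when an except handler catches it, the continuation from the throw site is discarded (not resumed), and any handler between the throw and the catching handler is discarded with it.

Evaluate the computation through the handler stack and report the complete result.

Step-by-step:
tell(9) @ H3 ⇒ log+=9
throw(1) @ H1 caught ⇒ 24
H2 returns 24
H3 returns (24, (9))
H4 returns [(24, (9))]
= [(24, (9))]

Answer: [(24, (9))]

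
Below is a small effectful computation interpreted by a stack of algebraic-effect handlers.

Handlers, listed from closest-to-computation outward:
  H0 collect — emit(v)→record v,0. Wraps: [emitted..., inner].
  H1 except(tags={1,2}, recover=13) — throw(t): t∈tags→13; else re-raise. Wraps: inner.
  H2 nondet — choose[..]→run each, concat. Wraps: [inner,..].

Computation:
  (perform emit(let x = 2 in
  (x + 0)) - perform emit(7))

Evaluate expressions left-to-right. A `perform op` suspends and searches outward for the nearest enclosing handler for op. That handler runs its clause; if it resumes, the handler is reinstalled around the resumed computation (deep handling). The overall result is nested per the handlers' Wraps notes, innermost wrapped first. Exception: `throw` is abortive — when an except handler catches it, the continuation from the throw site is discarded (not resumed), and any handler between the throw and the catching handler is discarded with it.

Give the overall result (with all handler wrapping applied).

Answer: [[2, 7, 0]]

Working:
emit(2) @ H0 ⇒ out+=2
emit(7) @ H0 ⇒ out+=7
H0 returns [2, 7, 0]
H1 returns [2, 7, 0]
H2 returns [[2, 7, 0]]
= [[2, 7, 0]]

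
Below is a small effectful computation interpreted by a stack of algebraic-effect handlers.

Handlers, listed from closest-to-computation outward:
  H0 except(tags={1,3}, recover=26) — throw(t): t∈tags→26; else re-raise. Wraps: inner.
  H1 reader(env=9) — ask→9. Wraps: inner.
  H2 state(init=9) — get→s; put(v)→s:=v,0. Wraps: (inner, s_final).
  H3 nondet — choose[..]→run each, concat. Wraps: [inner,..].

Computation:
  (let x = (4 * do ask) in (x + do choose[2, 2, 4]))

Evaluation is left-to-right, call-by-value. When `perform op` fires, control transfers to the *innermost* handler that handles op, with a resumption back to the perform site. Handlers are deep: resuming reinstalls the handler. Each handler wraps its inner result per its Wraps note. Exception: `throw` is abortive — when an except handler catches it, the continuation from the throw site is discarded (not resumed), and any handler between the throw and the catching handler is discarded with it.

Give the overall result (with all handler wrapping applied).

Answer: [(38, 9), (38, 9), (40, 9)]

Evaluation trace:
ask @ H1 ⇒ 9
choose[2, 2, 4] @ H3
  branch[0] choose=2:
    H0 returns 38
    H1 returns 38
    H2 returns (38, 9)
    H3 returns [(38, 9)]
  branch[1] choose=2:
    H0 returns 38
    H1 returns 38
    H2 returns (38, 9)
    H3 returns [(38, 9)]
  branch[2] choose=4:
    H0 returns 40
    H1 returns 40
    H2 returns (40, 9)
    H3 returns [(40, 9)]
= [(38, 9), (38, 9), (40, 9)]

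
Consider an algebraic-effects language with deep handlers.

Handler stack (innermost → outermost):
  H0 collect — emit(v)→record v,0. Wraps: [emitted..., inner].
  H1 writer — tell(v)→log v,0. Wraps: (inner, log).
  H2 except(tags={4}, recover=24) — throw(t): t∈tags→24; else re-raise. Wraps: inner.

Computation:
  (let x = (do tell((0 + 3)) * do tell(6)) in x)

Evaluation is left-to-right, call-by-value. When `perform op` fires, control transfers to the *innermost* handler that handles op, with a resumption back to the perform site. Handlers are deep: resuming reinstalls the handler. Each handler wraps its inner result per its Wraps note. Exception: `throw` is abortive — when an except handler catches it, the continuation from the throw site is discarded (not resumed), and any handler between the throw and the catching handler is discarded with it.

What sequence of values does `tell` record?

Answer: (3, 6)

Step-by-step:
tell(3) @ H1 ⇒ log+=3
tell(6) @ H1 ⇒ log+=6
H0 returns [0]
H1 returns ([0], (3, 6))
H2 returns ([0], (3, 6))
= ([0], (3, 6))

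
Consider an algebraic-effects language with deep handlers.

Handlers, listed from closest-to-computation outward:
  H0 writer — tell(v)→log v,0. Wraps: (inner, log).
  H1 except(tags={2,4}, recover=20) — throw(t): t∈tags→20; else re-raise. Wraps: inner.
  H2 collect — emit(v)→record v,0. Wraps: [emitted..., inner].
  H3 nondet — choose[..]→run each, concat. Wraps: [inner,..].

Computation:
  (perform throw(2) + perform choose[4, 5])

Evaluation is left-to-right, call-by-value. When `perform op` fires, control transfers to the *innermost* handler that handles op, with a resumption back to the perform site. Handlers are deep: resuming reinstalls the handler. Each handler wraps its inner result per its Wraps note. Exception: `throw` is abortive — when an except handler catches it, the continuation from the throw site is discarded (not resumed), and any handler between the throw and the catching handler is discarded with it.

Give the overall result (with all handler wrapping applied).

Answer: [[20]]

Working:
throw(2) @ H1 caught ⇒ 20
H2 returns [20]
H3 returns [[20]]
= [[20]]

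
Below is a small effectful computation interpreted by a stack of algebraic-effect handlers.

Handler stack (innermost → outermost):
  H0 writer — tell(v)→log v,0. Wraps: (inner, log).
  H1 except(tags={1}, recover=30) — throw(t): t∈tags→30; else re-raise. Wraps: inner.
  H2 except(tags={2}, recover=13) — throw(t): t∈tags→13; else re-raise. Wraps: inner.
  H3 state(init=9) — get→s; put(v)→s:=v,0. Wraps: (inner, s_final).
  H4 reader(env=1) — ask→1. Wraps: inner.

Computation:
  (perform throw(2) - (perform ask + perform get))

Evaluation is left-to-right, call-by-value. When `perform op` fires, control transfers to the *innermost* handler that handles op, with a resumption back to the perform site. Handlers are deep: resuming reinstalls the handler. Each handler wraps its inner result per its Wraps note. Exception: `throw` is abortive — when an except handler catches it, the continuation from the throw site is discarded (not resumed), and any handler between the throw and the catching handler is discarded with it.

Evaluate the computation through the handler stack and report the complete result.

Working:
throw(2) @ H1 re-raised
throw(2) @ H2 caught ⇒ 13
H3 returns (13, 9)
H4 returns (13, 9)
= (13, 9)

Answer: (13, 9)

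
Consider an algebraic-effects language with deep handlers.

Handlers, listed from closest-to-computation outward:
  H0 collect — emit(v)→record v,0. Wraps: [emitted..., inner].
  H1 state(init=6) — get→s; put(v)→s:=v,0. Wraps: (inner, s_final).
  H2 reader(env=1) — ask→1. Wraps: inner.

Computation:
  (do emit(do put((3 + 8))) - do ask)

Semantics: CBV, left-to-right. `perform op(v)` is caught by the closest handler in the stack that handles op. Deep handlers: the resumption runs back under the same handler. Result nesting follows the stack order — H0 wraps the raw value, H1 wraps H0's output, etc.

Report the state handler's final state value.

Evaluation trace:
put(11) @ H1 ⇒ s:=11
emit(0) @ H0 ⇒ out+=0
ask @ H2 ⇒ 1
H0 returns [0, -1]
H1 returns ([0, -1], 11)
H2 returns ([0, -1], 11)
= ([0, -1], 11)

Answer: 11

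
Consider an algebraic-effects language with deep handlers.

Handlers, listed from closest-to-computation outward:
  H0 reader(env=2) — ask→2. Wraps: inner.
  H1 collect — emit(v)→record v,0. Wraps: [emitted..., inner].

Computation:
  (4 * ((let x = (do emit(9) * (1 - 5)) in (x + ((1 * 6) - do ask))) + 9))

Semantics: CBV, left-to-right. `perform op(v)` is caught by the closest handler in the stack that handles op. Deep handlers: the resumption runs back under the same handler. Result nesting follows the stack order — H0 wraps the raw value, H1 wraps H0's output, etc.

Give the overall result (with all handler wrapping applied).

Answer: [9, 52]

Evaluation trace:
emit(9) @ H1 ⇒ out+=9
ask @ H0 ⇒ 2
H0 returns 52
H1 returns [9, 52]
= [9, 52]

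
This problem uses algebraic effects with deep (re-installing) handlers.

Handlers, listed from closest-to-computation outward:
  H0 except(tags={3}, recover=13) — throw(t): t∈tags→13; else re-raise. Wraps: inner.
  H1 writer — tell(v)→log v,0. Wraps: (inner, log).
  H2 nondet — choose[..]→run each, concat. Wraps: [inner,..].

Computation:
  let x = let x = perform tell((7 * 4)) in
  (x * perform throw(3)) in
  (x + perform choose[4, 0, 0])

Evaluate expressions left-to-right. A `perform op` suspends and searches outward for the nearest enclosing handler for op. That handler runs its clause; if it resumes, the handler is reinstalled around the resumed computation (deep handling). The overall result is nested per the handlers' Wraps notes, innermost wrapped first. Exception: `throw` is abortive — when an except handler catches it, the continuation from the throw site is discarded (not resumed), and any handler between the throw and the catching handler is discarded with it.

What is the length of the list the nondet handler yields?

Step-by-step:
tell(28) @ H1 ⇒ log+=28
throw(3) @ H0 caught ⇒ 13
H1 returns (13, (28))
H2 returns [(13, (28))]
= [(13, (28))]

Answer: 1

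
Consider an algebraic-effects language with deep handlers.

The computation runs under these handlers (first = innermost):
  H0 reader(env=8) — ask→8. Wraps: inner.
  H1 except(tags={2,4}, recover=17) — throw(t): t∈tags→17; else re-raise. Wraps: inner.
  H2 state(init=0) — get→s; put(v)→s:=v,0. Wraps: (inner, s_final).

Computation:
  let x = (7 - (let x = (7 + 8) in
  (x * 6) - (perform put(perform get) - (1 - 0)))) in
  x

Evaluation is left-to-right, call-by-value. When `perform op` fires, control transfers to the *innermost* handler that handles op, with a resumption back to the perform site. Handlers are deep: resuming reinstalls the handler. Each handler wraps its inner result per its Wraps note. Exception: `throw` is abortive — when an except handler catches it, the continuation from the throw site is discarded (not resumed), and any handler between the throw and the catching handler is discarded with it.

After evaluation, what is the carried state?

Working:
get @ H2 ⇒ 0
put(0) @ H2 ⇒ s:=0
H0 returns -84
H1 returns -84
H2 returns (-84, 0)
= (-84, 0)

Answer: 0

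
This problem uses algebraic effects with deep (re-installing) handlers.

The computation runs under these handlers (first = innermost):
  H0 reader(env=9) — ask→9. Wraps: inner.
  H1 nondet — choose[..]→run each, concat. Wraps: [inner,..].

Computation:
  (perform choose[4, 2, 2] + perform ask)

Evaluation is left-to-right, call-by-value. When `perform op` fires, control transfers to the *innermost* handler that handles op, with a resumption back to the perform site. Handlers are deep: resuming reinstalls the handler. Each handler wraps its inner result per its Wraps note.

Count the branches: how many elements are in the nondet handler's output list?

Answer: 3

Evaluation trace:
choose[4, 2, 2] @ H1
  branch[0] choose=4:
    ask @ H0 ⇒ 9
    H0 returns 13
    H1 returns [13]
  branch[1] choose=2:
    ask @ H0 ⇒ 9
    H0 returns 11
    H1 returns [11]
  branch[2] choose=2:
    ask @ H0 ⇒ 9
    H0 returns 11
    H1 returns [11]
= [13, 11, 11]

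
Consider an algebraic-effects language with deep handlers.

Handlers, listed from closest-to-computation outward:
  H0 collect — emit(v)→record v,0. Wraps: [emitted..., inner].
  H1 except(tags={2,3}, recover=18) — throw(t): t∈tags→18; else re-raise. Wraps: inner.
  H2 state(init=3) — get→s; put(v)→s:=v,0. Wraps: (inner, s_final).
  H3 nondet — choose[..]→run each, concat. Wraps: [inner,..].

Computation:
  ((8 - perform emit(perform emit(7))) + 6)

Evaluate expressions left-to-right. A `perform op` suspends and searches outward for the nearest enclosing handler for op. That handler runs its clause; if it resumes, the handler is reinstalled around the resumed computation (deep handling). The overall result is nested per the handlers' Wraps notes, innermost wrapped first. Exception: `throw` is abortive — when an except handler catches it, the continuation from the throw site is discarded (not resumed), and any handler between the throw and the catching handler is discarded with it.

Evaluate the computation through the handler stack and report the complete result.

Step-by-step:
emit(7) @ H0 ⇒ out+=7
emit(0) @ H0 ⇒ out+=0
H0 returns [7, 0, 14]
H1 returns [7, 0, 14]
H2 returns ([7, 0, 14], 3)
H3 returns [([7, 0, 14], 3)]
= [([7, 0, 14], 3)]

Answer: [([7, 0, 14], 3)]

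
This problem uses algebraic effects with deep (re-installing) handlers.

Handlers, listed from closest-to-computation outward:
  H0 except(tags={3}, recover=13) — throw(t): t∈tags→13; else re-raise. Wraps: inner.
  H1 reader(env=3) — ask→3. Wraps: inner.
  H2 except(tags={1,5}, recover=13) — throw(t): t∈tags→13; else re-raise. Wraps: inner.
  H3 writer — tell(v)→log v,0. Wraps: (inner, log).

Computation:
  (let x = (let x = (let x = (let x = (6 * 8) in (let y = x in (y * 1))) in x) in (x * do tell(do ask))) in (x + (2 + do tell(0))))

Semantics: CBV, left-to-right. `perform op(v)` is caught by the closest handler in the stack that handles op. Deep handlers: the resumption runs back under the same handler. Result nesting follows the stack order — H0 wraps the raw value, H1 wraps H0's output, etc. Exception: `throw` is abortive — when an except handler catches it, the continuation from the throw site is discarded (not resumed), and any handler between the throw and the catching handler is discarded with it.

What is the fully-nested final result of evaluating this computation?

Step-by-step:
ask @ H1 ⇒ 3
tell(3) @ H3 ⇒ log+=3
tell(0) @ H3 ⇒ log+=0
H0 returns 2
H1 returns 2
H2 returns 2
H3 returns (2, (3, 0))
= (2, (3, 0))

Answer: (2, (3, 0))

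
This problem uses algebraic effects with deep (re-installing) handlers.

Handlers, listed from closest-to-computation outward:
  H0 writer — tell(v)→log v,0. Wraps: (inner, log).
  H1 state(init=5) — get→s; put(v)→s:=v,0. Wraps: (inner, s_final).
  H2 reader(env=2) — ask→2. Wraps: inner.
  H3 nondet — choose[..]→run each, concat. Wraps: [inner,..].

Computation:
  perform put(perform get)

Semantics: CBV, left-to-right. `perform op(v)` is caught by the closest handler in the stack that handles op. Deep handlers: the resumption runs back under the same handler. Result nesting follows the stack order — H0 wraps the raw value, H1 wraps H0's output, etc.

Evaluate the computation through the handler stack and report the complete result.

Step-by-step:
get @ H1 ⇒ 5
put(5) @ H1 ⇒ s:=5
H0 returns (0, ())
H1 returns ((0, ()), 5)
H2 returns ((0, ()), 5)
H3 returns [((0, ()), 5)]
= [((0, ()), 5)]

Answer: [((0, ()), 5)]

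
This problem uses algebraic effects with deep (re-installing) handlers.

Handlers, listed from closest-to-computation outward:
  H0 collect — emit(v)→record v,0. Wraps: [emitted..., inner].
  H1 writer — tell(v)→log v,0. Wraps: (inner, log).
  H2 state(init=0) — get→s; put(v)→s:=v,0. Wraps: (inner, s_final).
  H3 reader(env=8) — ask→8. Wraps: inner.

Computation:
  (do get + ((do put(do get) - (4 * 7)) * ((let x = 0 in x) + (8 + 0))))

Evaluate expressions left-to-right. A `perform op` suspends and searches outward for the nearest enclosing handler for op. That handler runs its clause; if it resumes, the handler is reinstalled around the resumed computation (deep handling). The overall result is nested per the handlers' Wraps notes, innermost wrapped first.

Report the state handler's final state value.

Evaluation trace:
get @ H2 ⇒ 0
get @ H2 ⇒ 0
put(0) @ H2 ⇒ s:=0
H0 returns [-224]
H1 returns ([-224], ())
H2 returns (([-224], ()), 0)
H3 returns (([-224], ()), 0)
= (([-224], ()), 0)

Answer: 0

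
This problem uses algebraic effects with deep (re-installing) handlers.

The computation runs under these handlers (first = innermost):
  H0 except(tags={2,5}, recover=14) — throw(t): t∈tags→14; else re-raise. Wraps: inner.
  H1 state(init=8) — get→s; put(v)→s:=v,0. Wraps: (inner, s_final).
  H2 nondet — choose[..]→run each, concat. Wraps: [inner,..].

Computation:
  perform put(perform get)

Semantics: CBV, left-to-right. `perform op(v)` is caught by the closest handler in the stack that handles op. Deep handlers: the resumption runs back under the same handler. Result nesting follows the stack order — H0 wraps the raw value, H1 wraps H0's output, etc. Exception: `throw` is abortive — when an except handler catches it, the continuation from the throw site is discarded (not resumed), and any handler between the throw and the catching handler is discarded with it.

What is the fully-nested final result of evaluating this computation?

Working:
get @ H1 ⇒ 8
put(8) @ H1 ⇒ s:=8
H0 returns 0
H1 returns (0, 8)
H2 returns [(0, 8)]
= [(0, 8)]

Answer: [(0, 8)]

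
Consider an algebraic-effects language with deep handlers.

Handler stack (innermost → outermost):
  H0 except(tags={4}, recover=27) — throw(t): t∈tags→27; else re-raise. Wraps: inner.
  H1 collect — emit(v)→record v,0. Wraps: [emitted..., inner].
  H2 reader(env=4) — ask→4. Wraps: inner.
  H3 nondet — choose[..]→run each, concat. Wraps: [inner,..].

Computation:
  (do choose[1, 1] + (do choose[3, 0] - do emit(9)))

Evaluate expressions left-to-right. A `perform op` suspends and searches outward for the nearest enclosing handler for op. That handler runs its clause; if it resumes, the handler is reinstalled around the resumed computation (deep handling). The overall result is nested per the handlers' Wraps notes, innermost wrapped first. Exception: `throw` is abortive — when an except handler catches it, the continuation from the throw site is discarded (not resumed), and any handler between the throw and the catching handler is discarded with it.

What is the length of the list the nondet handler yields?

Answer: 4

Step-by-step:
choose[1, 1] @ H3
  branch[0] choose=1:
    choose[3, 0] @ H3
      branch[0] choose=3:
        emit(9) @ H1 ⇒ out+=9
        H0 returns 4
        H1 returns [9, 4]
        H2 returns [9, 4]
        H3 returns [[9, 4]]
      branch[1] choose=0:
        emit(9) @ H1 ⇒ out+=9
        H0 returns 1
        H1 returns [9, 1]
        H2 returns [9, 1]
        H3 returns [[9, 1]]
  branch[1] choose=1:
    choose[3, 0] @ H3
      branch[0] choose=3:
        emit(9) @ H1 ⇒ out+=9
        H0 returns 4
        H1 returns [9, 4]
        H2 returns [9, 4]
        H3 returns [[9, 4]]
      branch[1] choose=0:
        emit(9) @ H1 ⇒ out+=9
        H0 returns 1
        H1 returns [9, 1]
        H2 returns [9, 1]
        H3 returns [[9, 1]]
= [[9, 4], [9, 1], [9, 4], [9, 1]]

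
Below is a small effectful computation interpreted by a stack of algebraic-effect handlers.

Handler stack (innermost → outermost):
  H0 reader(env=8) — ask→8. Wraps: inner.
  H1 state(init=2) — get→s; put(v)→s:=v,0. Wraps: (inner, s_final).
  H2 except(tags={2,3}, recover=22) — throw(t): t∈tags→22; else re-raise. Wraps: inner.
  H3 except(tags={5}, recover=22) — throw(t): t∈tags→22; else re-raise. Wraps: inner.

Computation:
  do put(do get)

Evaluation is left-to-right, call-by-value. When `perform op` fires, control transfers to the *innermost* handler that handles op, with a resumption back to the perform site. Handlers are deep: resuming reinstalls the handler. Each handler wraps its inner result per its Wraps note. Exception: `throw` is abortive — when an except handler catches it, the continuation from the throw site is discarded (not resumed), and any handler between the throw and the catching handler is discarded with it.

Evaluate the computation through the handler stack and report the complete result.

Answer: (0, 2)

Working:
get @ H1 ⇒ 2
put(2) @ H1 ⇒ s:=2
H0 returns 0
H1 returns (0, 2)
H2 returns (0, 2)
H3 returns (0, 2)
= (0, 2)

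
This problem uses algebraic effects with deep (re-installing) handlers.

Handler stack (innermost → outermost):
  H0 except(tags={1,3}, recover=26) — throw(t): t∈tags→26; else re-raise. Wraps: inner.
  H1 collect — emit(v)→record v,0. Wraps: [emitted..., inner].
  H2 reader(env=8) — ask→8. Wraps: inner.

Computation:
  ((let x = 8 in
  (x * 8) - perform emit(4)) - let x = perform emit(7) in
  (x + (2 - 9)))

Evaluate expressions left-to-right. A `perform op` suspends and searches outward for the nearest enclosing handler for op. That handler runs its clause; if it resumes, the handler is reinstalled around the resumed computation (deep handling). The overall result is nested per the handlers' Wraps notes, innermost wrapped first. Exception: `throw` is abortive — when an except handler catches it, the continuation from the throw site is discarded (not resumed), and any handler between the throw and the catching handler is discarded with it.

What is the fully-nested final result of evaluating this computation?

Answer: [4, 7, 71]

Step-by-step:
emit(4) @ H1 ⇒ out+=4
emit(7) @ H1 ⇒ out+=7
H0 returns 71
H1 returns [4, 7, 71]
H2 returns [4, 7, 71]
= [4, 7, 71]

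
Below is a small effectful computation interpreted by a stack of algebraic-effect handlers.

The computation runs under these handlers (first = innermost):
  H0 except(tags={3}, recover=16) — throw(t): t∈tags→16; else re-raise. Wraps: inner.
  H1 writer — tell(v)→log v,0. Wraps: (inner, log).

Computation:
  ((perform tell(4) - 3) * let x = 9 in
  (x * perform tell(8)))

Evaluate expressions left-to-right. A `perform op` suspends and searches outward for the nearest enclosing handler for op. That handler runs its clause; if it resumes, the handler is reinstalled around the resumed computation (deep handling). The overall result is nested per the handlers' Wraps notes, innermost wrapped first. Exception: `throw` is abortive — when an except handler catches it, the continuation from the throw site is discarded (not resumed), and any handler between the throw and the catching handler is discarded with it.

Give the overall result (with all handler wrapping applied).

Answer: (0, (4, 8))

Step-by-step:
tell(4) @ H1 ⇒ log+=4
tell(8) @ H1 ⇒ log+=8
H0 returns 0
H1 returns (0, (4, 8))
= (0, (4, 8))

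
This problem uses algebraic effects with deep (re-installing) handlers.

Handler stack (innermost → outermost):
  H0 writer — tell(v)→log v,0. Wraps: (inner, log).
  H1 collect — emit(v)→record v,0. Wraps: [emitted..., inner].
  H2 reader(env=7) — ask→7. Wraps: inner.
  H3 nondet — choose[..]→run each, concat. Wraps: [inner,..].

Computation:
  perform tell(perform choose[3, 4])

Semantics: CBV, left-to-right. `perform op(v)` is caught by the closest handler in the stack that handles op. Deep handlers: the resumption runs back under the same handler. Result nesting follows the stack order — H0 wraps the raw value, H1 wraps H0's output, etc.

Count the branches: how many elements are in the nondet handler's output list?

Working:
choose[3, 4] @ H3
  branch[0] choose=3:
    tell(3) @ H0 ⇒ log+=3
    H0 returns (0, (3))
    H1 returns [(0, (3))]
    H2 returns [(0, (3))]
    H3 returns [[(0, (3))]]
  branch[1] choose=4:
    tell(4) @ H0 ⇒ log+=4
    H0 returns (0, (4))
    H1 returns [(0, (4))]
    H2 returns [(0, (4))]
    H3 returns [[(0, (4))]]
= [[(0, (3))], [(0, (4))]]

Answer: 2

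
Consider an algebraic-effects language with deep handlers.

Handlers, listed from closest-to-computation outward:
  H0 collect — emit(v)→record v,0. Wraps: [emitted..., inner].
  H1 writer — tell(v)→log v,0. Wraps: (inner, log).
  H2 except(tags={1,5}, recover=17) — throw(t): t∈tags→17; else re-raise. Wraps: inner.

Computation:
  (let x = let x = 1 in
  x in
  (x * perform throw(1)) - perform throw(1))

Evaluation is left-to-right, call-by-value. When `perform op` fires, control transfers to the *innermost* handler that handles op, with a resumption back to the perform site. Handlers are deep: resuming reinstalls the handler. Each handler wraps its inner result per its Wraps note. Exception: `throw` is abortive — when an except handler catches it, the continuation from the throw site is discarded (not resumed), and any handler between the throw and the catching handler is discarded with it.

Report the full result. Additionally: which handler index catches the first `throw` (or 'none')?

Answer: 17 ; first throw caught by: H2

Working:
throw(1) @ H2 caught ⇒ 17
= 17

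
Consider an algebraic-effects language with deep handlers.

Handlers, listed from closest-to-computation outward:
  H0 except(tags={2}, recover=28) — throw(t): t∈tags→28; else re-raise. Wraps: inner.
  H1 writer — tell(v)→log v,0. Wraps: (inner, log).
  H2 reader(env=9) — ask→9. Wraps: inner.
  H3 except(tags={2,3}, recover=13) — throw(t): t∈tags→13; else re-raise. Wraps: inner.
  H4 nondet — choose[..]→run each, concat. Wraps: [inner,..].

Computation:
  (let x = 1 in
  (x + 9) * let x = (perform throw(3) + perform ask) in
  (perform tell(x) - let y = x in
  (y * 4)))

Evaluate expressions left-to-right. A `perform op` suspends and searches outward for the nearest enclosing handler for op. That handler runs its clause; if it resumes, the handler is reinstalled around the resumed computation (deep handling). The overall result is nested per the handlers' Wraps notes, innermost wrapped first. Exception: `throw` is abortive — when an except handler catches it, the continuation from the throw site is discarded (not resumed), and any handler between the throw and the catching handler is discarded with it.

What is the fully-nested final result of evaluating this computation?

Answer: [13]

Step-by-step:
throw(3) @ H0 re-raised
throw(3) @ H3 caught ⇒ 13
H4 returns [13]
= [13]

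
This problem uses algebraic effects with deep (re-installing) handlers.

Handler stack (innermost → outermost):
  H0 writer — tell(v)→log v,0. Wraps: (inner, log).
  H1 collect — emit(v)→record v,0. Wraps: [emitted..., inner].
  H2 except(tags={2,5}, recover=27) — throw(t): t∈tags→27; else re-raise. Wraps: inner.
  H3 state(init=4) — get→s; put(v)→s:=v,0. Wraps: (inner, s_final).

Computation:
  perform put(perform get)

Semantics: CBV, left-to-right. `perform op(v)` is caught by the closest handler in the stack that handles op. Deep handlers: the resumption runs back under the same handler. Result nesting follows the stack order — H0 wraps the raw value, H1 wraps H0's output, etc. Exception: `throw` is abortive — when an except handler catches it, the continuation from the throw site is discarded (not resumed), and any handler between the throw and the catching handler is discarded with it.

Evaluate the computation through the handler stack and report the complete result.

Evaluation trace:
get @ H3 ⇒ 4
put(4) @ H3 ⇒ s:=4
H0 returns (0, ())
H1 returns [(0, ())]
H2 returns [(0, ())]
H3 returns ([(0, ())], 4)
= ([(0, ())], 4)

Answer: ([(0, ())], 4)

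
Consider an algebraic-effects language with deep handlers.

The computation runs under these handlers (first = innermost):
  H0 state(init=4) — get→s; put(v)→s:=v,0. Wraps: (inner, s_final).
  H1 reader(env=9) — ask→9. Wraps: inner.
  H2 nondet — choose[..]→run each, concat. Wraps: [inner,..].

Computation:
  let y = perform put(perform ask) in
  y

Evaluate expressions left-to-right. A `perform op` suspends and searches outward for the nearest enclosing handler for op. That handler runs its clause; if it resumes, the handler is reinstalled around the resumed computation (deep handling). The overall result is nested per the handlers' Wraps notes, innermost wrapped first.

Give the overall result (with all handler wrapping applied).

Answer: [(0, 9)]

Evaluation trace:
ask @ H1 ⇒ 9
put(9) @ H0 ⇒ s:=9
H0 returns (0, 9)
H1 returns (0, 9)
H2 returns [(0, 9)]
= [(0, 9)]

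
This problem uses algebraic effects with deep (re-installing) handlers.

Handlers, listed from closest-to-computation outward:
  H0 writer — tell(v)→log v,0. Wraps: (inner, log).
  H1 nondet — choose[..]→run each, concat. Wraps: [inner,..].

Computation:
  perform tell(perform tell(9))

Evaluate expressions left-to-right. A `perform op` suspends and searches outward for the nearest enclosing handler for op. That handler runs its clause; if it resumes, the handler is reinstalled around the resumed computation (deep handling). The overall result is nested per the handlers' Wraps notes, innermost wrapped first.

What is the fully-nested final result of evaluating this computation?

Working:
tell(9) @ H0 ⇒ log+=9
tell(0) @ H0 ⇒ log+=0
H0 returns (0, (9, 0))
H1 returns [(0, (9, 0))]
= [(0, (9, 0))]

Answer: [(0, (9, 0))]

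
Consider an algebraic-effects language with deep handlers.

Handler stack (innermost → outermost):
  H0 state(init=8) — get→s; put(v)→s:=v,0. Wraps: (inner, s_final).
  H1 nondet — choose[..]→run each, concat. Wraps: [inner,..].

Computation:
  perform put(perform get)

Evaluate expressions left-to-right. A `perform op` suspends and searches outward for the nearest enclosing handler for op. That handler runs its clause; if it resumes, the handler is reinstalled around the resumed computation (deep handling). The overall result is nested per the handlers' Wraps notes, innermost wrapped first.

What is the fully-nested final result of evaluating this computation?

Evaluation trace:
get @ H0 ⇒ 8
put(8) @ H0 ⇒ s:=8
H0 returns (0, 8)
H1 returns [(0, 8)]
= [(0, 8)]

Answer: [(0, 8)]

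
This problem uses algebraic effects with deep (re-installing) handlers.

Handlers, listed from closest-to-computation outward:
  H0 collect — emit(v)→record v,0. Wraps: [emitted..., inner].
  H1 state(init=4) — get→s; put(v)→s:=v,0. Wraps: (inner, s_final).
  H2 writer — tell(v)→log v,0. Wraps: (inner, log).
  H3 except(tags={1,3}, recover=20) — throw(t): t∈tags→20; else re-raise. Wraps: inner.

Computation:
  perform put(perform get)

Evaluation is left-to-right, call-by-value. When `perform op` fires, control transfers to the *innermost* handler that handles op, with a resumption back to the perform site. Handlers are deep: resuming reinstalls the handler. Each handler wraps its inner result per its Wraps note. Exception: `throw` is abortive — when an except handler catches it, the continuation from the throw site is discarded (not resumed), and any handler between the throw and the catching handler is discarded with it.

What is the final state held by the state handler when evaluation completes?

Answer: 4

Working:
get @ H1 ⇒ 4
put(4) @ H1 ⇒ s:=4
H0 returns [0]
H1 returns ([0], 4)
H2 returns (([0], 4), ())
H3 returns (([0], 4), ())
= (([0], 4), ())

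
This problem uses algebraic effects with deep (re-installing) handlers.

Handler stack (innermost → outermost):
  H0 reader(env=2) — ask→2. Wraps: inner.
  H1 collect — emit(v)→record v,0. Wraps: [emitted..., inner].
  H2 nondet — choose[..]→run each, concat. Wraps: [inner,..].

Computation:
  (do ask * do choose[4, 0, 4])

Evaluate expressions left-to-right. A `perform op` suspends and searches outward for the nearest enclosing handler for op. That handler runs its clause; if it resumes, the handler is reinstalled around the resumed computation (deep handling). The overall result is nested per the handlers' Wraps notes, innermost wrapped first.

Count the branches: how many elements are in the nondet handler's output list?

Answer: 3

Working:
ask @ H0 ⇒ 2
choose[4, 0, 4] @ H2
  branch[0] choose=4:
    H0 returns 8
    H1 returns [8]
    H2 returns [[8]]
  branch[1] choose=0:
    H0 returns 0
    H1 returns [0]
    H2 returns [[0]]
  branch[2] choose=4:
    H0 returns 8
    H1 returns [8]
    H2 returns [[8]]
= [[8], [0], [8]]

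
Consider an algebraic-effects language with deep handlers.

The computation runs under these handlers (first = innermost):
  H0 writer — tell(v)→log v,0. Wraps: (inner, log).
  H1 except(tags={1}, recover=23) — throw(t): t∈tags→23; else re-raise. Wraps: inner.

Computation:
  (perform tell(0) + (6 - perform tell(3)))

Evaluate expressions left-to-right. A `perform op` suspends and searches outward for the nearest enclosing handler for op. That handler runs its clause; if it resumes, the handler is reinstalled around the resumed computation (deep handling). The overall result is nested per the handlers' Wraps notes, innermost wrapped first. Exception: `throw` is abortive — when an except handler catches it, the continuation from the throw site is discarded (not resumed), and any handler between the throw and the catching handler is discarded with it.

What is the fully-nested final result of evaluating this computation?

Evaluation trace:
tell(0) @ H0 ⇒ log+=0
tell(3) @ H0 ⇒ log+=3
H0 returns (6, (0, 3))
H1 returns (6, (0, 3))
= (6, (0, 3))

Answer: (6, (0, 3))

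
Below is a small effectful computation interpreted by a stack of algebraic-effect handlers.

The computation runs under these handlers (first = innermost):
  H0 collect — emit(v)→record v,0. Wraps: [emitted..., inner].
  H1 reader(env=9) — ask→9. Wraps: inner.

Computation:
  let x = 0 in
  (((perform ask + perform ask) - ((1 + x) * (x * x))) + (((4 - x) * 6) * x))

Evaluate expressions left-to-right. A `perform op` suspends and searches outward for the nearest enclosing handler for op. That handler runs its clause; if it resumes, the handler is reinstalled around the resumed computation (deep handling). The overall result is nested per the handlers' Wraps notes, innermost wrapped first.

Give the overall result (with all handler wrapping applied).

Answer: [18]

Working:
ask @ H1 ⇒ 9
ask @ H1 ⇒ 9
H0 returns [18]
H1 returns [18]
= [18]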